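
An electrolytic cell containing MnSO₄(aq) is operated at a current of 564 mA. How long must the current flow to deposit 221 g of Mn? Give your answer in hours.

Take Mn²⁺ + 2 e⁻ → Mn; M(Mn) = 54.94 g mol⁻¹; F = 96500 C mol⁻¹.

382 h

n(Mn) = m/M = 221 / 54.94 = 4.023 mol.
Each Mn atom requires 2 electrons, so n(e⁻) = 2 × 4.023 = 8.045 mol.
Q = n(e⁻)·F = 8.045 × 96500 = 776400 C.
t = Q/I = 776400 / 0.5640 A = 1377000 s = 382 h.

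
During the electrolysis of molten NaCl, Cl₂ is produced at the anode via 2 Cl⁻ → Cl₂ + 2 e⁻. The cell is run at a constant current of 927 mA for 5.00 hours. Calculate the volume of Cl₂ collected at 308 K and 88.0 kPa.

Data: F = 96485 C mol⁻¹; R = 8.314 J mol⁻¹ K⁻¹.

Q = I·t = 0.9270 A × 18000 s = 16690 C.
n(e⁻) = Q/F = 16690 / 96485 = 0.1729 mol.
2 electrons are transferred per Cl₂ molecule, so n(Cl₂) = 0.1729 / 2 = 0.08647 mol.
V = nRT/P = (0.08647 × 8.314 × 308) / (88.0 × 10³ Pa) = 0.00252 m³ = 2.52 L.

2.52 L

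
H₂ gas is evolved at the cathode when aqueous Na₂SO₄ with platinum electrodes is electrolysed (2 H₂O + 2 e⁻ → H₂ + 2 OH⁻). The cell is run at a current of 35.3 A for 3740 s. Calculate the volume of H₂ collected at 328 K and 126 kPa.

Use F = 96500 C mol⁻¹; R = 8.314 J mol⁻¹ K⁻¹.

Q = I·t = 35.30 A × 3740.0 s = 132000 C.
n(e⁻) = Q/F = 132000 / 96500 = 1.368 mol.
2 electrons are transferred per H₂ molecule, so n(H₂) = 1.368 / 2 = 0.6841 mol.
V = nRT/P = (0.6841 × 8.314 × 328) / (126 × 10³ Pa) = 0.0148 m³ = 14.8 L.

14.8 L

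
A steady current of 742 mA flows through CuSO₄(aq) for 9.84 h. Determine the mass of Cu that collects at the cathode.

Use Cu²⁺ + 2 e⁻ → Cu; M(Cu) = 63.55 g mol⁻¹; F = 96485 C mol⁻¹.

Q = I·t = 0.7420 A × 35424 s = 26280 C.
n(e⁻) = Q/F = 26280 / 96485 = 0.2724 mol.
Cu²⁺ + 2 e⁻ → Cu, so n(Cu) = n(e⁻)/2 = 0.1362 mol.
m = n·M = 0.1362 × 63.55 = 8.66 g.

8.66 g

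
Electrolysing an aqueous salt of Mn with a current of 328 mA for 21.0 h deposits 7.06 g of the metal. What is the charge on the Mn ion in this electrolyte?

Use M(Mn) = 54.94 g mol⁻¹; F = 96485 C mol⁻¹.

Q = I·t = 0.3280 A × 75600 s = 24800 C, so n(e⁻) = 24800/96485 = 0.2570 mol.
n(Mn) deposited = 7.06 / 54.94 = 0.1285 mol.
Electrons per atom = n(e⁻)/n(Mn) = 0.2570 / 0.1285 = 2.00 ≈ 2, so the ion is Mn²⁺.

+2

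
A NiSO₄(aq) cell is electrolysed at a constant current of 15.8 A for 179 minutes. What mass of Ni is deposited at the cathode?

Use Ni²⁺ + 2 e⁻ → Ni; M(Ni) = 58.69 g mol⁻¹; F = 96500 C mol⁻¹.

51.6 g

Q = I·t = 15.80 A × 10740 s = 169700 C.
n(e⁻) = Q/F = 169700 / 96500 = 1.758 mol.
Ni²⁺ + 2 e⁻ → Ni, so n(Ni) = n(e⁻)/2 = 0.8792 mol.
m = n·M = 0.8792 × 58.69 = 51.6 g.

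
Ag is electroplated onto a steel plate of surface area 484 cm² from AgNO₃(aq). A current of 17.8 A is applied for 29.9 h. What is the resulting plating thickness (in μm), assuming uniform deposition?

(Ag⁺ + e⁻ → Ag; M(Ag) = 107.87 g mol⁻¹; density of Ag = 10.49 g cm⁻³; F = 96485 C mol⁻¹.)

4220 μm

Q = I·t = 17.80 × 107640 = 1916000 C; n(e⁻) = 19.86 mol.
n(Ag) = n(e⁻)/1 = 19.86 mol, so m = 19.86 × 107.87 = 2142 g.
Volume = m/ρ = 2142 / 10.49 = 204.2 cm³.
Thickness = V/A = 204.2 / 484 = 0.422 cm = 4220 μm.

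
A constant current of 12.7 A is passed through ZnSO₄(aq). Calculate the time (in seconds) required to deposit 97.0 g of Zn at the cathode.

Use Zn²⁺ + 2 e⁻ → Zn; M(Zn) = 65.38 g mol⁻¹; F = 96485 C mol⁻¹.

22500 s

n(Zn) = m/M = 97.0 / 65.38 = 1.484 mol.
Each Zn atom requires 2 electrons, so n(e⁻) = 2 × 1.484 = 2.967 mol.
Q = n(e⁻)·F = 2.967 × 96485 = 286300 C.
t = Q/I = 286300 / 12.70 A = 22540 s.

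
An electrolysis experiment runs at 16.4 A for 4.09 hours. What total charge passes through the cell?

2.41 × 10⁵ C

Q = I·t = 16.40 A × 14724 s = 2.41 × 10⁵ C.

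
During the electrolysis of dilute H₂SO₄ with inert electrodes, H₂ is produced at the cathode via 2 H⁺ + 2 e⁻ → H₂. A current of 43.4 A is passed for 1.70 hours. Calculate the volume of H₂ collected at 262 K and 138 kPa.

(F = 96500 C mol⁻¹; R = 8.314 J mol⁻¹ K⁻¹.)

21.7 L

Q = I·t = 43.40 A × 6120.0 s = 265600 C.
n(e⁻) = Q/F = 265600 / 96500 = 2.752 mol.
2 electrons are transferred per H₂ molecule, so n(H₂) = 2.752 / 2 = 1.376 mol.
V = nRT/P = (1.376 × 8.314 × 262) / (138 × 10³ Pa) = 0.0217 m³ = 21.7 L.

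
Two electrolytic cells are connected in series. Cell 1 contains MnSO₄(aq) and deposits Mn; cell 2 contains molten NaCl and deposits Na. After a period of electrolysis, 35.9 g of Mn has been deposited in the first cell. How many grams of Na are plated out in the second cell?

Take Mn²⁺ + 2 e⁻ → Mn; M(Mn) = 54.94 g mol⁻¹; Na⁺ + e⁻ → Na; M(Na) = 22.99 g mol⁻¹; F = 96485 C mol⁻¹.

n(Mn) = 35.9 / 54.94 = 0.6534 mol.
Since Mn²⁺ + 2 e⁻ → Mn, n(e⁻) passed = 2 × 0.6534 = 1.307 mol.
Cells in series carry the same charge, so the same 1.307 mol of electrons passes through cell 2.
Na⁺ + e⁻ → Na, so n(Na) = 1.307 / 1 = 1.307 mol.
m(Na) = 1.307 × 22.99 = 30.0 g.

30.0 g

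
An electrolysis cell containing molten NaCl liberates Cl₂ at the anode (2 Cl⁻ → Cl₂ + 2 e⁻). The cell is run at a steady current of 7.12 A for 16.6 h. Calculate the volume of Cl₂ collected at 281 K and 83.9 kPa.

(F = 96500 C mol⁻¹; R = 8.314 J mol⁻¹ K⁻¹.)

Q = I·t = 7.120 A × 59760 s = 425500 C.
n(e⁻) = Q/F = 425500 / 96500 = 4.409 mol.
2 electrons are transferred per Cl₂ molecule, so n(Cl₂) = 4.409 / 2 = 2.205 mol.
V = nRT/P = (2.205 × 8.314 × 281) / (83.9 × 10³ Pa) = 0.0614 m³ = 61.4 L.

61.4 L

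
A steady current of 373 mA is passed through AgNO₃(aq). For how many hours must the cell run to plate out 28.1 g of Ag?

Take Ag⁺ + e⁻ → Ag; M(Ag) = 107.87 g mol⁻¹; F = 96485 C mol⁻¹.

18.7 h

n(Ag) = m/M = 28.1 / 107.87 = 0.2605 mol.
Each Ag atom requires 1 electron, so n(e⁻) = 1 × 0.2605 = 0.2605 mol.
Q = n(e⁻)·F = 0.2605 × 96485 = 25130 C.
t = Q/I = 25130 / 0.3730 A = 67380 s = 18.7 h.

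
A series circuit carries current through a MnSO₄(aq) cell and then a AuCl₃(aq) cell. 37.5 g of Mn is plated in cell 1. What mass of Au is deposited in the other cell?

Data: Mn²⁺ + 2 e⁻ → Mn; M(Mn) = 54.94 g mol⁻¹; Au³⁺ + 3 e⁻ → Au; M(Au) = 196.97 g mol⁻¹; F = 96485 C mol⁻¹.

89.6 g

n(Mn) = 37.5 / 54.94 = 0.6826 mol.
Since Mn²⁺ + 2 e⁻ → Mn, n(e⁻) passed = 2 × 0.6826 = 1.365 mol.
Cells in series carry the same charge, so the same 1.365 mol of electrons passes through cell 2.
Au³⁺ + 3 e⁻ → Au, so n(Au) = 1.365 / 3 = 0.4550 mol.
m(Au) = 0.4550 × 196.97 = 89.6 g.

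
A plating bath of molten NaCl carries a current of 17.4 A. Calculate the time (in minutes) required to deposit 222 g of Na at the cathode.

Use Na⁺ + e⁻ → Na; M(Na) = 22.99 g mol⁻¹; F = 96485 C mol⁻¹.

n(Na) = m/M = 222 / 22.99 = 9.656 mol.
Each Na atom requires 1 electron, so n(e⁻) = 1 × 9.656 = 9.656 mol.
Q = n(e⁻)·F = 9.656 × 96485 = 931700 C.
t = Q/I = 931700 / 17.40 A = 53550 s = 892 min.

892 min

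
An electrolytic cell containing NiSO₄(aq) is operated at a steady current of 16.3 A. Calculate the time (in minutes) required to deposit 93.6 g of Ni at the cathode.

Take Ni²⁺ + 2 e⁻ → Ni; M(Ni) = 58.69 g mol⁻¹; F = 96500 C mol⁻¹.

315 min

n(Ni) = m/M = 93.6 / 58.69 = 1.595 mol.
Each Ni atom requires 2 electrons, so n(e⁻) = 2 × 1.595 = 3.190 mol.
Q = n(e⁻)·F = 3.190 × 96500 = 307800 C.
t = Q/I = 307800 / 16.30 A = 18880 s = 315 min.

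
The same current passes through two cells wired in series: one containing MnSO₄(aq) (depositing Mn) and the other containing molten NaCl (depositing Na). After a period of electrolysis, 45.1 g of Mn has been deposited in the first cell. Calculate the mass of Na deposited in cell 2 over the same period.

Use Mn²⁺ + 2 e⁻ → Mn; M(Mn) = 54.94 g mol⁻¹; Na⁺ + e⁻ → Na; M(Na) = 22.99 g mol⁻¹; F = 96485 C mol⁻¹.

37.7 g

n(Mn) = 45.1 / 54.94 = 0.8209 mol.
Since Mn²⁺ + 2 e⁻ → Mn, n(e⁻) passed = 2 × 0.8209 = 1.642 mol.
Cells in series carry the same charge, so the same 1.642 mol of electrons passes through cell 2.
Na⁺ + e⁻ → Na, so n(Na) = 1.642 / 1 = 1.642 mol.
m(Na) = 1.642 × 22.99 = 37.7 g.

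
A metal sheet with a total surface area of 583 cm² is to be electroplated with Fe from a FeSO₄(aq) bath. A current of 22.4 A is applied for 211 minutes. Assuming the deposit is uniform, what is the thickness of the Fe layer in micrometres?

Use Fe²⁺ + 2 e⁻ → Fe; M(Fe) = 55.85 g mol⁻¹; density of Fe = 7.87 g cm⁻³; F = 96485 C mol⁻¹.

Q = I·t = 22.40 × 12660 = 283600 C; n(e⁻) = 2.939 mol.
n(Fe) = n(e⁻)/2 = 1.470 mol, so m = 1.470 × 55.85 = 82.08 g.
Volume = m/ρ = 82.08 / 7.87 = 10.43 cm³.
Thickness = V/A = 10.43 / 583 = 0.0179 cm = 179 μm.

179 μm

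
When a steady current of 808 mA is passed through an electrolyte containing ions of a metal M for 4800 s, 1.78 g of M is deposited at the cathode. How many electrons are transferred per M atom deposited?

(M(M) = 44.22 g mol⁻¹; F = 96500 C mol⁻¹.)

Q = I·t = 0.8080 A × 4800.0 s = 3878 C, so n(e⁻) = 3878/96500 = 0.04019 mol.
n(M) deposited = 1.78 / 44.22 = 0.04025 mol.
Electrons per atom = n(e⁻)/n(M) = 0.04019 / 0.04025 = 0.998 ≈ 1, so the ion is M⁺.

1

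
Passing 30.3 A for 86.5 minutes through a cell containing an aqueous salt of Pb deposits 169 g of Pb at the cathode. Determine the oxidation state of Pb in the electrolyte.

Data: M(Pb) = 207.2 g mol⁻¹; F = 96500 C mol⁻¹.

+2

Q = I·t = 30.30 A × 5190.0 s = 157300 C, so n(e⁻) = 157300/96500 = 1.630 mol.
n(Pb) deposited = 169 / 207.2 = 0.8156 mol.
Electrons per atom = n(e⁻)/n(Pb) = 1.630 / 0.8156 = 2.00 ≈ 2, so the ion is Pb²⁺.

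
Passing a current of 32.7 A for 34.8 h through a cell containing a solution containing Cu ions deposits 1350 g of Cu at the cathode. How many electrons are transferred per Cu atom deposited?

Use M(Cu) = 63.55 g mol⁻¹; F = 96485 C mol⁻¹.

2

Q = I·t = 32.70 A × 125280 s = 4097000 C, so n(e⁻) = 4097000/96485 = 42.46 mol.
n(Cu) deposited = 1350 / 63.55 = 21.24 mol.
Electrons per atom = n(e⁻)/n(Cu) = 42.46 / 21.24 = 2.00 ≈ 2, so the ion is Cu²⁺.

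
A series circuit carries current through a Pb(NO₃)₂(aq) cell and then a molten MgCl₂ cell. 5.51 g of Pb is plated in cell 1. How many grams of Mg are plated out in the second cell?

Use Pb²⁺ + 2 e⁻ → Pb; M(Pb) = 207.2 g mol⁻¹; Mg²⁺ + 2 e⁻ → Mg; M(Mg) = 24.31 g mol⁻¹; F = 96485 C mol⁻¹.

0.646 g

n(Pb) = 5.51 / 207.2 = 0.02659 mol.
Since Pb²⁺ + 2 e⁻ → Pb, n(e⁻) passed = 2 × 0.02659 = 0.05319 mol.
Cells in series carry the same charge, so the same 0.05319 mol of electrons passes through cell 2.
Mg²⁺ + 2 e⁻ → Mg, so n(Mg) = 0.05319 / 2 = 0.02659 mol.
m(Mg) = 0.02659 × 24.31 = 0.646 g.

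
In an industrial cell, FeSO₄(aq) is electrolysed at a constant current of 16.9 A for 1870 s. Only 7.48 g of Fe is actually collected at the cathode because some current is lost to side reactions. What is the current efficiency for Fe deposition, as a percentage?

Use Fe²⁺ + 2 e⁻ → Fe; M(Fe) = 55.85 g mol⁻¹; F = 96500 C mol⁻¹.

81.8 %

Q = I·t = 16.90 × 1870.0 = 31600 C; n(e⁻) = 31600/96500 = 0.3275 mol.
Theoretical n(Fe) = n(e⁻)/2 = 0.1637 mol, i.e. m_theo = 0.1637 × 55.85 = 9.145 g.
Efficiency = m_actual / m_theo = 7.48 / 9.145 = 81.8 %.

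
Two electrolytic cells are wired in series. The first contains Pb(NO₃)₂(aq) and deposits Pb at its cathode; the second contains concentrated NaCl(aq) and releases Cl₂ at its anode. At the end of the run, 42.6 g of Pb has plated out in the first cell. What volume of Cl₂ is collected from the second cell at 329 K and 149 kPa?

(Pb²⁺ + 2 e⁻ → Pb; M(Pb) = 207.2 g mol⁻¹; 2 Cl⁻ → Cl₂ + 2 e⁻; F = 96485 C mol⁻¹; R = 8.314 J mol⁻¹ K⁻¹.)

n(Pb) = 42.6 / 207.2 = 0.2056 mol, so n(e⁻) = 2 × 0.2056 = 0.4112 mol.
The cells are in series, so the same 0.4112 mol of electrons passes through the second cell.
2 Cl⁻ → Cl₂ + 2 e⁻ — 2 mol e⁻ per mol Cl₂, so n(Cl₂) = 0.4112/2 = 0.2056 mol.
V = nRT/P = (0.2056 × 8.314 × 329) / (149 × 10³) = 0.00377 m³ = 3.77 L.

3.77 L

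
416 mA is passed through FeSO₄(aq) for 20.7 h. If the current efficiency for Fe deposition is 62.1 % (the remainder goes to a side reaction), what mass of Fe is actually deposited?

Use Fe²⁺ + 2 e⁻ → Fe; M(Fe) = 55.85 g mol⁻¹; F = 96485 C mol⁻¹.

Q = I·t = 0.4160 × 74520 = 31000 C.
n(e⁻) = 31000/96485 = 0.3213 mol; theoretically n(Fe) = 0.3213/2 = 0.1606 mol, m_theo = 8.972 g.
At 62.1 % efficiency, m_actual = 0.621 × 8.972 = 5.57 g.

5.57 g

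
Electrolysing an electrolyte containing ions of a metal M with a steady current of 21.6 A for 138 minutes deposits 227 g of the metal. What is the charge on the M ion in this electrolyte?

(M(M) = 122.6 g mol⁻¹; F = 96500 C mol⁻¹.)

+1

Q = I·t = 21.60 A × 8280.0 s = 178800 C, so n(e⁻) = 178800/96500 = 1.853 mol.
n(M) deposited = 227 / 122.6 = 1.852 mol.
Electrons per atom = n(e⁻)/n(M) = 1.853 / 1.852 = 1.00 ≈ 1, so the ion is M⁺.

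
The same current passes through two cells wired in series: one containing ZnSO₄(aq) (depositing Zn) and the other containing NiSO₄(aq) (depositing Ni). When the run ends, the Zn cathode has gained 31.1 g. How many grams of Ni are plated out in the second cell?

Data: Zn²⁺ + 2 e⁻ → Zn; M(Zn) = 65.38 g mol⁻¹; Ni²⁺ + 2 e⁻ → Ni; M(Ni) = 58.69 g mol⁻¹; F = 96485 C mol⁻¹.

27.9 g

n(Zn) = 31.1 / 65.38 = 0.4757 mol.
Since Zn²⁺ + 2 e⁻ → Zn, n(e⁻) passed = 2 × 0.4757 = 0.9514 mol.
Cells in series carry the same charge, so the same 0.9514 mol of electrons passes through cell 2.
Ni²⁺ + 2 e⁻ → Ni, so n(Ni) = 0.9514 / 2 = 0.4757 mol.
m(Ni) = 0.4757 × 58.69 = 27.9 g.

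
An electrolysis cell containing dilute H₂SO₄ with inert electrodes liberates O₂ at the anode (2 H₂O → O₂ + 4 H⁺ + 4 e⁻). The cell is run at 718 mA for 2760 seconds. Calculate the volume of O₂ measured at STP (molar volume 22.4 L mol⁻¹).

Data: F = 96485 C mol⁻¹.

0.115 L

Q = I·t = 0.7180 A × 2760.0 s = 1982 C.
n(e⁻) = Q/F = 1982 / 96485 = 0.02054 mol.
4 electrons are transferred per O₂ molecule, so n(O₂) = 0.02054 / 4 = 0.005135 mol.
V = n × V_m = 0.005135 × 22.4 = 0.115 L.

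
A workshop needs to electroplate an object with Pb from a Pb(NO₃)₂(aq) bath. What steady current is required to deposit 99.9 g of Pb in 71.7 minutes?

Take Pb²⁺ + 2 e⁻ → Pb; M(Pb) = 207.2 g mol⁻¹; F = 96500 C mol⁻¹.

n(Pb) = 99.9 / 207.2 = 0.4821 mol.
n(e⁻) = 2 × 0.4821 = 0.9643 mol.
Q = n(e⁻)·F = 0.9643 × 96500 = 93050 C.
I = Q/t = 93050 / 4302.0 s = 21.6 A.

21.6 A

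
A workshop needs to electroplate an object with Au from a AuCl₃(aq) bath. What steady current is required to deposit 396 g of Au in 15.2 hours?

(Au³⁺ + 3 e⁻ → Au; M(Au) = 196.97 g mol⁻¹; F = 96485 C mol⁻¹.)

10.6 A

n(Au) = 396 / 196.97 = 2.010 mol.
n(e⁻) = 3 × 2.010 = 6.031 mol.
Q = n(e⁻)·F = 6.031 × 96485 = 581900 C.
I = Q/t = 581900 / 54720 s = 10.6 A.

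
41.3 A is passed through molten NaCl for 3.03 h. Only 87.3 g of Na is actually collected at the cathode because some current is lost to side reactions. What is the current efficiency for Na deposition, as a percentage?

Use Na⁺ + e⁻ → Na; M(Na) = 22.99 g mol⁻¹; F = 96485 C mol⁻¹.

Q = I·t = 41.30 × 10908 = 450500 C; n(e⁻) = 450500/96485 = 4.669 mol.
Theoretical n(Na) = n(e⁻)/1 = 4.669 mol, i.e. m_theo = 4.669 × 22.99 = 107.3 g.
Efficiency = m_actual / m_theo = 87.3 / 107.3 = 81.3 %.

81.3 %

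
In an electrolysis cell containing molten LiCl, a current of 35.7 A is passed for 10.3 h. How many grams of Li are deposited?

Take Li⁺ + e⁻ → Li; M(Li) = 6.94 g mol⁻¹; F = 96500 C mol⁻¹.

95.2 g

Q = I·t = 35.70 A × 37080 s = 1324000 C.
n(e⁻) = Q/F = 1324000 / 96500 = 13.72 mol.
Li⁺ + e⁻ → Li, so n(Li) = n(e⁻)/1 = 13.72 mol.
m = n·M = 13.72 × 6.94 = 95.2 g.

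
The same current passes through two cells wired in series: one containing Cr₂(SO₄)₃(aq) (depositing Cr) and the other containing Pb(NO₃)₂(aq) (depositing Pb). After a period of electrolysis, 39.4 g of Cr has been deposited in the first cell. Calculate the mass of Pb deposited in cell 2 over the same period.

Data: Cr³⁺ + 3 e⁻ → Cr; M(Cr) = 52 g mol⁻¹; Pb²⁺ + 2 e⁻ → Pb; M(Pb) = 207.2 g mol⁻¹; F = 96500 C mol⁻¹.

235 g

n(Cr) = 39.4 / 52 = 0.7577 mol.
Since Cr³⁺ + 3 e⁻ → Cr, n(e⁻) passed = 3 × 0.7577 = 2.273 mol.
Cells in series carry the same charge, so the same 2.273 mol of electrons passes through cell 2.
Pb²⁺ + 2 e⁻ → Pb, so n(Pb) = 2.273 / 2 = 1.137 mol.
m(Pb) = 1.137 × 207.2 = 235 g.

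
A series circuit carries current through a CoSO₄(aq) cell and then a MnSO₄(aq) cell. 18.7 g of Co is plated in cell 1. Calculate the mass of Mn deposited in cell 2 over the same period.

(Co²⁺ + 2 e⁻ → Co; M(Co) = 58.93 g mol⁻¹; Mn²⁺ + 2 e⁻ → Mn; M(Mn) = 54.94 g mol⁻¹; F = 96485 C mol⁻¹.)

n(Co) = 18.7 / 58.93 = 0.3173 mol.
Since Co²⁺ + 2 e⁻ → Co, n(e⁻) passed = 2 × 0.3173 = 0.6347 mol.
Cells in series carry the same charge, so the same 0.6347 mol of electrons passes through cell 2.
Mn²⁺ + 2 e⁻ → Mn, so n(Mn) = 0.6347 / 2 = 0.3173 mol.
m(Mn) = 0.3173 × 54.94 = 17.4 g.

17.4 g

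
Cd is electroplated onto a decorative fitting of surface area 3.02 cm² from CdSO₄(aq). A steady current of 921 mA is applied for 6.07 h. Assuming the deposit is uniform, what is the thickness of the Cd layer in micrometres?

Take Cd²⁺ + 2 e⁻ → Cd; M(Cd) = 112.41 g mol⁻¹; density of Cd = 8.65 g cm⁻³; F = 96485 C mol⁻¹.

Q = I·t = 0.9210 × 21852 = 20130 C; n(e⁻) = 0.2086 mol.
n(Cd) = n(e⁻)/2 = 0.1043 mol, so m = 0.1043 × 112.41 = 11.72 g.
Volume = m/ρ = 11.72 / 8.65 = 1.355 cm³.
Thickness = V/A = 1.355 / 3.02 = 0.449 cm = 4490 μm.

4490 μm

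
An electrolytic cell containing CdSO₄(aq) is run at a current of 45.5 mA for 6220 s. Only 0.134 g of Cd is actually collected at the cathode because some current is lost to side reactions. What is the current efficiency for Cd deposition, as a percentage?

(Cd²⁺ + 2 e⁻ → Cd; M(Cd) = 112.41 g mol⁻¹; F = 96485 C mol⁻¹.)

81.3 %

Q = I·t = 0.04550 × 6220.0 = 283.0 C; n(e⁻) = 283.0/96485 = 0.002933 mol.
Theoretical n(Cd) = n(e⁻)/2 = 0.001467 mol, i.e. m_theo = 0.001467 × 112.41 = 0.1649 g.
Efficiency = m_actual / m_theo = 0.134 / 0.1649 = 81.3 %.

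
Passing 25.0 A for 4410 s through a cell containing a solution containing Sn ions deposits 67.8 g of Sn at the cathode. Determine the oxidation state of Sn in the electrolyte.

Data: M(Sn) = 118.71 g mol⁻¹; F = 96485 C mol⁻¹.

Q = I·t = 25.00 A × 4410.0 s = 110200 C, so n(e⁻) = 110200/96485 = 1.143 mol.
n(Sn) deposited = 67.8 / 118.71 = 0.5711 mol.
Electrons per atom = n(e⁻)/n(Sn) = 1.143 / 0.5711 = 2.00 ≈ 2, so the ion is Sn²⁺.

+2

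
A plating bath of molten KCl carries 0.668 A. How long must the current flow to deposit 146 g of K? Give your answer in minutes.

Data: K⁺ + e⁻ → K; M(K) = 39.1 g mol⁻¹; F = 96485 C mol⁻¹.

8990 min

n(K) = m/M = 146 / 39.1 = 3.734 mol.
Each K atom requires 1 electron, so n(e⁻) = 1 × 3.734 = 3.734 mol.
Q = n(e⁻)·F = 3.734 × 96485 = 360300 C.
t = Q/I = 360300 / 0.6680 A = 539300 s = 8990 min.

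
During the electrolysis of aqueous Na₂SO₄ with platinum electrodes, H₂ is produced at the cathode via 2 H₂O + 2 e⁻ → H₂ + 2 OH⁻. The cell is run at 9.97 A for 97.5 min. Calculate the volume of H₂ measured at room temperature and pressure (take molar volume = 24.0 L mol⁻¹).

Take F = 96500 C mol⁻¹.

7.25 L

Q = I·t = 9.970 A × 5850.0 s = 58320 C.
n(e⁻) = Q/F = 58320 / 96500 = 0.6044 mol.
2 electrons are transferred per H₂ molecule, so n(H₂) = 0.6044 / 2 = 0.3022 mol.
V = n × V_m = 0.3022 × 24.0 = 7.25 L.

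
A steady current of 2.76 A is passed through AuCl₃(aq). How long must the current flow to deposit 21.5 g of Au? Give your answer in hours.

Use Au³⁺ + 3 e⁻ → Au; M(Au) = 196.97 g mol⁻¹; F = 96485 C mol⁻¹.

n(Au) = m/M = 21.5 / 196.97 = 0.1092 mol.
Each Au atom requires 3 electrons, so n(e⁻) = 3 × 0.1092 = 0.3275 mol.
Q = n(e⁻)·F = 0.3275 × 96485 = 31600 C.
t = Q/I = 31600 / 2.760 A = 11450 s = 3.18 h.

3.18 h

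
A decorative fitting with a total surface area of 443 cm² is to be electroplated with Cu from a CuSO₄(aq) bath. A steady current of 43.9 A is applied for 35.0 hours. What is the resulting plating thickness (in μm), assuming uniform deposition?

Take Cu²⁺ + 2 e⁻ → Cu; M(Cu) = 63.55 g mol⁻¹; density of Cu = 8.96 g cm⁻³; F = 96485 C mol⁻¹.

4590 μm

Q = I·t = 43.90 × 126000 = 5531000 C; n(e⁻) = 57.33 mol.
n(Cu) = n(e⁻)/2 = 28.66 mol, so m = 28.66 × 63.55 = 1822 g.
Volume = m/ρ = 1822 / 8.96 = 203.3 cm³.
Thickness = V/A = 203.3 / 443 = 0.459 cm = 4590 μm.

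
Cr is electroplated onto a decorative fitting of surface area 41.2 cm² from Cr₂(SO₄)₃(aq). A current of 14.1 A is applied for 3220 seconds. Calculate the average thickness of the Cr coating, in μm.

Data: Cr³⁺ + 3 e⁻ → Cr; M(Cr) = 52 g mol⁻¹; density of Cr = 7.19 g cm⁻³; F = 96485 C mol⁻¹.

275 μm

Q = I·t = 14.10 × 3220.0 = 45400 C; n(e⁻) = 0.4706 mol.
n(Cr) = n(e⁻)/3 = 0.1569 mol, so m = 0.1569 × 52 = 8.156 g.
Volume = m/ρ = 8.156 / 7.19 = 1.134 cm³.
Thickness = V/A = 1.134 / 41.2 = 0.0275 cm = 275 μm.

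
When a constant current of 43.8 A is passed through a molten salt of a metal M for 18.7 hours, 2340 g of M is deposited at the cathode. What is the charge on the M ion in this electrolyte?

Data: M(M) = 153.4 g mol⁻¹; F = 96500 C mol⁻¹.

Q = I·t = 43.80 A × 67320 s = 2949000 C, so n(e⁻) = 2949000/96500 = 30.56 mol.
n(M) deposited = 2340 / 153.4 = 15.25 mol.
Electrons per atom = n(e⁻)/n(M) = 30.56 / 15.25 = 2.00 ≈ 2, so the ion is M²⁺.

+2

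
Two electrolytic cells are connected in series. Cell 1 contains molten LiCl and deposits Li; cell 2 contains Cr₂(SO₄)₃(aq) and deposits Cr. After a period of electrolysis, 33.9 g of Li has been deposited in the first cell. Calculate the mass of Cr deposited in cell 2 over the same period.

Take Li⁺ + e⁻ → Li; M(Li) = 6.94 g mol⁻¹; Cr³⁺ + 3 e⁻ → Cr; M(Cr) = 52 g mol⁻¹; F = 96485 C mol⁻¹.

n(Li) = 33.9 / 6.94 = 4.885 mol.
Since Li⁺ + e⁻ → Li, n(e⁻) passed = 1 × 4.885 = 4.885 mol.
Cells in series carry the same charge, so the same 4.885 mol of electrons passes through cell 2.
Cr³⁺ + 3 e⁻ → Cr, so n(Cr) = 4.885 / 3 = 1.628 mol.
m(Cr) = 1.628 × 52 = 84.7 g.

84.7 g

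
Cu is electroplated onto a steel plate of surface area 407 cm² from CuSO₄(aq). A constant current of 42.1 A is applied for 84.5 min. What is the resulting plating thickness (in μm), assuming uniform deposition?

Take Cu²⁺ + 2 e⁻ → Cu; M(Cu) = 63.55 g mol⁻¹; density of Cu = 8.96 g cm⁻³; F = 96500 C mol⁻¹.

Q = I·t = 42.10 × 5070.0 = 213400 C; n(e⁻) = 2.212 mol.
n(Cu) = n(e⁻)/2 = 1.106 mol, so m = 1.106 × 63.55 = 70.28 g.
Volume = m/ρ = 70.28 / 8.96 = 7.844 cm³.
Thickness = V/A = 7.844 / 407 = 0.0193 cm = 193 μm.

193 μm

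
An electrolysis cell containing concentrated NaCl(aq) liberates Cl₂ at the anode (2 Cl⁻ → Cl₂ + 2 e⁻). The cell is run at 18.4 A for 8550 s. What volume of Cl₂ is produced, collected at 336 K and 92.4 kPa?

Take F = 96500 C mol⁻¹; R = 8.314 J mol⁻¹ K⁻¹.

Q = I·t = 18.40 A × 8550.0 s = 157300 C.
n(e⁻) = Q/F = 157300 / 96500 = 1.630 mol.
2 electrons are transferred per Cl₂ molecule, so n(Cl₂) = 1.630 / 2 = 0.8151 mol.
V = nRT/P = (0.8151 × 8.314 × 336) / (92.4 × 10³ Pa) = 0.0246 m³ = 24.6 L.

24.6 L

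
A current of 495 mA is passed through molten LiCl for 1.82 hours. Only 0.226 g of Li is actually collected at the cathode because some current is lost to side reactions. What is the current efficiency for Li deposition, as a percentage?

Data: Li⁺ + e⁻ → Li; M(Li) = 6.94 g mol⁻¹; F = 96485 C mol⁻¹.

Q = I·t = 0.4950 × 6552.0 = 3243 C; n(e⁻) = 3243/96485 = 0.03361 mol.
Theoretical n(Li) = n(e⁻)/1 = 0.03361 mol, i.e. m_theo = 0.03361 × 6.94 = 0.2333 g.
Efficiency = m_actual / m_theo = 0.226 / 0.2333 = 96.9 %.

96.9 %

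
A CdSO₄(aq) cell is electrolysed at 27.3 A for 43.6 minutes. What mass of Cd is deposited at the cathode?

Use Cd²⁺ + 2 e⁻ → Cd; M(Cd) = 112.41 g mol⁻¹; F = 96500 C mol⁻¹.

Q = I·t = 27.30 A × 2616.0 s = 71420 C.
n(e⁻) = Q/F = 71420 / 96500 = 0.7401 mol.
Cd²⁺ + 2 e⁻ → Cd, so n(Cd) = n(e⁻)/2 = 0.3700 mol.
m = n·M = 0.3700 × 112.41 = 41.6 g.

41.6 g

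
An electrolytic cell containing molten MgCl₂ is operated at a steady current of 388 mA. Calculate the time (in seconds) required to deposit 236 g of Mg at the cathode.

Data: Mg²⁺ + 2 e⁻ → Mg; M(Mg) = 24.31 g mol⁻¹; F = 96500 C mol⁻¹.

n(Mg) = m/M = 236 / 24.31 = 9.708 mol.
Each Mg atom requires 2 electrons, so n(e⁻) = 2 × 9.708 = 19.42 mol.
Q = n(e⁻)·F = 19.42 × 96500 = 1874000 C.
t = Q/I = 1874000 / 0.3880 A = 4829000 s.

4.83 × 10⁶ s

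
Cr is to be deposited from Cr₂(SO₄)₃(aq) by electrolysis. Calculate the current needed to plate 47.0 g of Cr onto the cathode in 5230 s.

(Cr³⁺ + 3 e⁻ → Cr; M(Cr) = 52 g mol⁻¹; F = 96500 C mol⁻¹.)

n(Cr) = 47.0 / 52 = 0.9038 mol.
n(e⁻) = 3 × 0.9038 = 2.712 mol.
Q = n(e⁻)·F = 2.712 × 96500 = 261700 C.
I = Q/t = 261700 / 5230.0 s = 50.0 A.

50.0 A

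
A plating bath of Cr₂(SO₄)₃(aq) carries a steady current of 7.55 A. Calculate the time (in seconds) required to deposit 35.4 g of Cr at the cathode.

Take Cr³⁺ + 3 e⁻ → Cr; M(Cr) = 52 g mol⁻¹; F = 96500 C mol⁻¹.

n(Cr) = m/M = 35.4 / 52 = 0.6808 mol.
Each Cr atom requires 3 electrons, so n(e⁻) = 3 × 0.6808 = 2.042 mol.
Q = n(e⁻)·F = 2.042 × 96500 = 197100 C.
t = Q/I = 197100 / 7.550 A = 26100 s.

26100 s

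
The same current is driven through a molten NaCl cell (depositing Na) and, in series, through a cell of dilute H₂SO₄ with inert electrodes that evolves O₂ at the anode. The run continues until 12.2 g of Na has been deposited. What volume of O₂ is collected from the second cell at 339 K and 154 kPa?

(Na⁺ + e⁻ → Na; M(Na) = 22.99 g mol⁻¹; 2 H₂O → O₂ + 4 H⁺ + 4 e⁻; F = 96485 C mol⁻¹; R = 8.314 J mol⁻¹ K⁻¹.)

n(Na) = 12.2 / 22.99 = 0.5307 mol, so n(e⁻) = 1 × 0.5307 = 0.5307 mol.
The cells are in series, so the same 0.5307 mol of electrons passes through the second cell.
2 H₂O → O₂ + 4 H⁺ + 4 e⁻ — 4 mol e⁻ per mol O₂, so n(O₂) = 0.5307/4 = 0.1327 mol.
V = nRT/P = (0.1327 × 8.314 × 339) / (154 × 10³) = 0.00243 m³ = 2.43 L.

2.43 L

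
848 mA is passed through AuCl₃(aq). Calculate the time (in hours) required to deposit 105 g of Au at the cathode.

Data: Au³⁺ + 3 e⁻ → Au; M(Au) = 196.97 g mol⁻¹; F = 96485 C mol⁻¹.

n(Au) = m/M = 105 / 196.97 = 0.5331 mol.
Each Au atom requires 3 electrons, so n(e⁻) = 3 × 0.5331 = 1.599 mol.
Q = n(e⁻)·F = 1.599 × 96485 = 154300 C.
t = Q/I = 154300 / 0.8480 A = 182000 s = 50.5 h.

50.5 h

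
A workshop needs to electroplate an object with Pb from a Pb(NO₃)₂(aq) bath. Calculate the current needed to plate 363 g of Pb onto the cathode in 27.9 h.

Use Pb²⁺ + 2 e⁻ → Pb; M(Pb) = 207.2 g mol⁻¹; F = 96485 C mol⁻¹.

n(Pb) = 363 / 207.2 = 1.752 mol.
n(e⁻) = 2 × 1.752 = 3.504 mol.
Q = n(e⁻)·F = 3.504 × 96485 = 338100 C.
I = Q/t = 338100 / 100440 s = 3.37 A.

3.37 A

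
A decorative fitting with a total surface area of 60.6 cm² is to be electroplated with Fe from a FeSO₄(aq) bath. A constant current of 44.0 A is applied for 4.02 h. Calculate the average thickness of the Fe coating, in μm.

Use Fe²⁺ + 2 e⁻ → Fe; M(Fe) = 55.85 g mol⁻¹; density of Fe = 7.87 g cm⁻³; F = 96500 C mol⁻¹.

3860 μm

Q = I·t = 44.00 × 14472 = 636800 C; n(e⁻) = 6.599 mol.
n(Fe) = n(e⁻)/2 = 3.299 mol, so m = 3.299 × 55.85 = 184.3 g.
Volume = m/ρ = 184.3 / 7.87 = 23.41 cm³.
Thickness = V/A = 23.41 / 60.6 = 0.386 cm = 3860 μm.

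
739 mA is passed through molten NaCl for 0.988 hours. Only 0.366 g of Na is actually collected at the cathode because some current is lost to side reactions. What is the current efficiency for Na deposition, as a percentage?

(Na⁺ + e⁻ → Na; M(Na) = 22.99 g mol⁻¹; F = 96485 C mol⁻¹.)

58.4 %

Q = I·t = 0.7390 × 3556.8 = 2628 C; n(e⁻) = 2628/96485 = 0.02724 mol.
Theoretical n(Na) = n(e⁻)/1 = 0.02724 mol, i.e. m_theo = 0.02724 × 22.99 = 0.6263 g.
Efficiency = m_actual / m_theo = 0.366 / 0.6263 = 58.4 %.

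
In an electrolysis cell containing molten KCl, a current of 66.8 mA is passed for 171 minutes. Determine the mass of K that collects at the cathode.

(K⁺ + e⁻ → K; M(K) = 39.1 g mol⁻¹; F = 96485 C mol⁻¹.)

0.278 g

Q = I·t = 0.06680 A × 10260 s = 685.4 C.
n(e⁻) = Q/F = 685.4 / 96485 = 0.007103 mol.
K⁺ + e⁻ → K, so n(K) = n(e⁻)/1 = 0.007103 mol.
m = n·M = 0.007103 × 39.1 = 0.278 g.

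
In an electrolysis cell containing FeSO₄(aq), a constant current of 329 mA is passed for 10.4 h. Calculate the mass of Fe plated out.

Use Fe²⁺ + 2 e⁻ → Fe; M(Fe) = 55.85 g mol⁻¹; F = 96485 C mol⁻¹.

Q = I·t = 0.3290 A × 37440 s = 12320 C.
n(e⁻) = Q/F = 12320 / 96485 = 0.1277 mol.
Fe²⁺ + 2 e⁻ → Fe, so n(Fe) = n(e⁻)/2 = 0.06383 mol.
m = n·M = 0.06383 × 55.85 = 3.57 g.

3.57 g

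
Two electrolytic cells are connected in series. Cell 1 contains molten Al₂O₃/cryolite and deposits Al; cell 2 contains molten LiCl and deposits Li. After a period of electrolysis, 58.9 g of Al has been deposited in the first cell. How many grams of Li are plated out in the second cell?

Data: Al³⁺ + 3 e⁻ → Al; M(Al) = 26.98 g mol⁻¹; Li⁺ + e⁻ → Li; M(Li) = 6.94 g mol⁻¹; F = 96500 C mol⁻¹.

n(Al) = 58.9 / 26.98 = 2.183 mol.
Since Al³⁺ + 3 e⁻ → Al, n(e⁻) passed = 3 × 2.183 = 6.549 mol.
Cells in series carry the same charge, so the same 6.549 mol of electrons passes through cell 2.
Li⁺ + e⁻ → Li, so n(Li) = 6.549 / 1 = 6.549 mol.
m(Li) = 6.549 × 6.94 = 45.5 g.

45.5 g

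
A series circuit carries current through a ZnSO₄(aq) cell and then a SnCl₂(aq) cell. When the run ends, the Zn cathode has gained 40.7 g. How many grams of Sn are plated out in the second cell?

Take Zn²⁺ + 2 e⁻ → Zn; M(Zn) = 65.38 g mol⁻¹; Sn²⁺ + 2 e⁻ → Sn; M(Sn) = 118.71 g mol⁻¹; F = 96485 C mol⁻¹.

73.9 g

n(Zn) = 40.7 / 65.38 = 0.6225 mol.
Since Zn²⁺ + 2 e⁻ → Zn, n(e⁻) passed = 2 × 0.6225 = 1.245 mol.
Cells in series carry the same charge, so the same 1.245 mol of electrons passes through cell 2.
Sn²⁺ + 2 e⁻ → Sn, so n(Sn) = 1.245 / 2 = 0.6225 mol.
m(Sn) = 0.6225 × 118.71 = 73.9 g.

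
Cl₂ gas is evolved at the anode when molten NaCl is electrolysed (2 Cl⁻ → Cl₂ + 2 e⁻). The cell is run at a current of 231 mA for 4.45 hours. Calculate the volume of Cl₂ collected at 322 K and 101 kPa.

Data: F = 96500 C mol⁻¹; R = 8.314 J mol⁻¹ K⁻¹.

0.508 L

Q = I·t = 0.2310 A × 16020 s = 3701 C.
n(e⁻) = Q/F = 3701 / 96500 = 0.03835 mol.
2 electrons are transferred per Cl₂ molecule, so n(Cl₂) = 0.03835 / 2 = 0.01917 mol.
V = nRT/P = (0.01917 × 8.314 × 322) / (101 × 10³ Pa) = 5.08 × 10⁻⁴ m³ = 0.508 L.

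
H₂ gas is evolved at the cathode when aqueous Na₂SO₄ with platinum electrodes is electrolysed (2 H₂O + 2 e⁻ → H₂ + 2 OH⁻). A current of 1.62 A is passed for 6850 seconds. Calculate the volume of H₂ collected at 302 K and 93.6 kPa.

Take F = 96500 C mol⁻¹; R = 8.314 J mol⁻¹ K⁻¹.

Q = I·t = 1.620 A × 6850.0 s = 11100 C.
n(e⁻) = Q/F = 11100 / 96500 = 0.1150 mol.
2 electrons are transferred per H₂ molecule, so n(H₂) = 0.1150 / 2 = 0.05750 mol.
V = nRT/P = (0.05750 × 8.314 × 302) / (93.6 × 10³ Pa) = 0.00154 m³ = 1.54 L.

1.54 L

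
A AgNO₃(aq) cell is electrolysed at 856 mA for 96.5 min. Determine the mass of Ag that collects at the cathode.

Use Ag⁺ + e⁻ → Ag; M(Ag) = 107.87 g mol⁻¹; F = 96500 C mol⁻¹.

5.54 g

Q = I·t = 0.8560 A × 5790.0 s = 4956 C.
n(e⁻) = Q/F = 4956 / 96500 = 0.05136 mol.
Ag⁺ + e⁻ → Ag, so n(Ag) = n(e⁻)/1 = 0.05136 mol.
m = n·M = 0.05136 × 107.87 = 5.54 g.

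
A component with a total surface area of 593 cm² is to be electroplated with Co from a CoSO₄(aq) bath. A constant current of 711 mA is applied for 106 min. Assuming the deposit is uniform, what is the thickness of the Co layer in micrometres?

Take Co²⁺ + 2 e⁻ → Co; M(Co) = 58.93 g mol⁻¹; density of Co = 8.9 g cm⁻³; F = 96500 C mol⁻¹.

Q = I·t = 0.7110 × 6360.0 = 4522 C; n(e⁻) = 0.04686 mol.
n(Co) = n(e⁻)/2 = 0.02343 mol, so m = 0.02343 × 58.93 = 1.381 g.
Volume = m/ρ = 1.381 / 8.9 = 0.1551 cm³.
Thickness = V/A = 0.1551 / 593 = 2.62 × 10⁻⁴ cm = 2.62 μm.

2.62 μm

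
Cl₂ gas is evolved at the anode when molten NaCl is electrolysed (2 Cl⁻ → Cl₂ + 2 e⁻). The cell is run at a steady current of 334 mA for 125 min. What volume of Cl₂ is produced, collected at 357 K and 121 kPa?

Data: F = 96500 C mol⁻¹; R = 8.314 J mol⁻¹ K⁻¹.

Q = I·t = 0.3340 A × 7500.0 s = 2505 C.
n(e⁻) = Q/F = 2505 / 96500 = 0.02596 mol.
2 electrons are transferred per Cl₂ molecule, so n(Cl₂) = 0.02596 / 2 = 0.01298 mol.
V = nRT/P = (0.01298 × 8.314 × 357) / (121 × 10³ Pa) = 3.18 × 10⁻⁴ m³ = 0.318 L.

0.318 L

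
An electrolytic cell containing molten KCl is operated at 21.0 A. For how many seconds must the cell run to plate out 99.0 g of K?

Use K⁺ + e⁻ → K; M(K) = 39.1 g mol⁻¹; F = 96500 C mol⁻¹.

11600 s

n(K) = m/M = 99.0 / 39.1 = 2.532 mol.
Each K atom requires 1 electron, so n(e⁻) = 1 × 2.532 = 2.532 mol.
Q = n(e⁻)·F = 2.532 × 96500 = 244300 C.
t = Q/I = 244300 / 21.00 A = 11640 s.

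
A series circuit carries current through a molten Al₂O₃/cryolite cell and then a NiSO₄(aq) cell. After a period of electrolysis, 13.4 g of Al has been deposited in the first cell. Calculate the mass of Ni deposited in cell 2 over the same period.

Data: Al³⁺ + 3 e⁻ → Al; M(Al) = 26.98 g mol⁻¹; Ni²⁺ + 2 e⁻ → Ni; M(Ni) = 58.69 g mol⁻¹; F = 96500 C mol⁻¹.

n(Al) = 13.4 / 26.98 = 0.4967 mol.
Since Al³⁺ + 3 e⁻ → Al, n(e⁻) passed = 3 × 0.4967 = 1.490 mol.
Cells in series carry the same charge, so the same 1.490 mol of electrons passes through cell 2.
Ni²⁺ + 2 e⁻ → Ni, so n(Ni) = 1.490 / 2 = 0.7450 mol.
m(Ni) = 0.7450 × 58.69 = 43.7 g.

43.7 g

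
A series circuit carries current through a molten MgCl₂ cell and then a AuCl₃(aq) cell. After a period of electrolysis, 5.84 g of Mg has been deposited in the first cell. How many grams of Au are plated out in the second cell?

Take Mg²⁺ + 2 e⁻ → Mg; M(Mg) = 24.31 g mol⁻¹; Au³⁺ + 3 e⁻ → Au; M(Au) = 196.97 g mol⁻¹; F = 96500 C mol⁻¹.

n(Mg) = 5.84 / 24.31 = 0.2402 mol.
Since Mg²⁺ + 2 e⁻ → Mg, n(e⁻) passed = 2 × 0.2402 = 0.4805 mol.
Cells in series carry the same charge, so the same 0.4805 mol of electrons passes through cell 2.
Au³⁺ + 3 e⁻ → Au, so n(Au) = 0.4805 / 3 = 0.1602 mol.
m(Au) = 0.1602 × 196.97 = 31.5 g.

31.5 g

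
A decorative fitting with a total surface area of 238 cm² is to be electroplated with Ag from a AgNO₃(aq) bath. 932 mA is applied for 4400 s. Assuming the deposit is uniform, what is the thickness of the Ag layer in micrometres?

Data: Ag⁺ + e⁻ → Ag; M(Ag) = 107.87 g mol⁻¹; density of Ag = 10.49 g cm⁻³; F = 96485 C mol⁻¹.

Q = I·t = 0.9320 × 4400.0 = 4101 C; n(e⁻) = 0.04250 mol.
n(Ag) = n(e⁻)/1 = 0.04250 mol, so m = 0.04250 × 107.87 = 4.585 g.
Volume = m/ρ = 4.585 / 10.49 = 0.4371 cm³.
Thickness = V/A = 0.4371 / 238 = 0.00184 cm = 18.4 μm.

18.4 μm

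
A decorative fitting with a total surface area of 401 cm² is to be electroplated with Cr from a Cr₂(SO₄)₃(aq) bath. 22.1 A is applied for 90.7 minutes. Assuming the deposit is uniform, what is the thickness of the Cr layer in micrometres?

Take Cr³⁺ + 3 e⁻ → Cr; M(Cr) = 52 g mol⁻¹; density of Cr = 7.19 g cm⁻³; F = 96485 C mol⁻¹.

74.9 μm

Q = I·t = 22.10 × 5442.0 = 120300 C; n(e⁻) = 1.246 mol.
n(Cr) = n(e⁻)/3 = 0.4155 mol, so m = 0.4155 × 52 = 21.61 g.
Volume = m/ρ = 21.61 / 7.19 = 3.005 cm³.
Thickness = V/A = 3.005 / 401 = 0.00749 cm = 74.9 μm.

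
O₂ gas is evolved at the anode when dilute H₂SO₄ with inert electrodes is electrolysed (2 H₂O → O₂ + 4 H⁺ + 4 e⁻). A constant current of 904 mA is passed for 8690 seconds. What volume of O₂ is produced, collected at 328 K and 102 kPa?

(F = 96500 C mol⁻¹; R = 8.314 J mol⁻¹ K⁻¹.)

Q = I·t = 0.9040 A × 8690.0 s = 7856 C.
n(e⁻) = Q/F = 7856 / 96500 = 0.08141 mol.
4 electrons are transferred per O₂ molecule, so n(O₂) = 0.08141 / 4 = 0.02035 mol.
V = nRT/P = (0.02035 × 8.314 × 328) / (102 × 10³ Pa) = 5.44 × 10⁻⁴ m³ = 0.544 L.

0.544 L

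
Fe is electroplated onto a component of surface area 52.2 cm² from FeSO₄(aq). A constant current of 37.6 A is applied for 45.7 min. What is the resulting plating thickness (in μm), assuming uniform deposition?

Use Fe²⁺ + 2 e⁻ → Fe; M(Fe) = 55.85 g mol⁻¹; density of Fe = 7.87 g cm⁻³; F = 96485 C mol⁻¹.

Q = I·t = 37.60 × 2742.0 = 103100 C; n(e⁻) = 1.069 mol.
n(Fe) = n(e⁻)/2 = 0.5343 mol, so m = 0.5343 × 55.85 = 29.84 g.
Volume = m/ρ = 29.84 / 7.87 = 3.792 cm³.
Thickness = V/A = 3.792 / 52.2 = 0.0726 cm = 726 μm.

726 μm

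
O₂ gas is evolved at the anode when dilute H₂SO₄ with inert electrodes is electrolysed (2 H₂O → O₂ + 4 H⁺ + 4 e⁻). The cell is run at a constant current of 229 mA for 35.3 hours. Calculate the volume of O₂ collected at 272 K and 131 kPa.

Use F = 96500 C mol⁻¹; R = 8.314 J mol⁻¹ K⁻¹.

Q = I·t = 0.2290 A × 127080 s = 29100 C.
n(e⁻) = Q/F = 29100 / 96500 = 0.3016 mol.
4 electrons are transferred per O₂ molecule, so n(O₂) = 0.3016 / 4 = 0.07539 mol.
V = nRT/P = (0.07539 × 8.314 × 272) / (131 × 10³ Pa) = 0.00130 m³ = 1.30 L.

1.30 L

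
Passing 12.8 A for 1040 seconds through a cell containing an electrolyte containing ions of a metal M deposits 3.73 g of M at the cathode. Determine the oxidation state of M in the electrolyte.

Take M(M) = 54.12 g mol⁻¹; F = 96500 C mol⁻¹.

+2

Q = I·t = 12.80 A × 1040.0 s = 13310 C, so n(e⁻) = 13310/96500 = 0.1379 mol.
n(M) deposited = 3.73 / 54.12 = 0.06892 mol.
Electrons per atom = n(e⁻)/n(M) = 0.1379 / 0.06892 = 2.00 ≈ 2, so the ion is M²⁺.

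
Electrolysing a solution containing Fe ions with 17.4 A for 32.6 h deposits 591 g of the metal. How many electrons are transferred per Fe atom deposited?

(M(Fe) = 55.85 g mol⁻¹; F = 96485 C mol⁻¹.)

2

Q = I·t = 17.40 A × 117360 s = 2042000 C, so n(e⁻) = 2042000/96485 = 21.16 mol.
n(Fe) deposited = 591 / 55.85 = 10.58 mol.
Electrons per atom = n(e⁻)/n(Fe) = 21.16 / 10.58 = 2.00 ≈ 2, so the ion is Fe²⁺.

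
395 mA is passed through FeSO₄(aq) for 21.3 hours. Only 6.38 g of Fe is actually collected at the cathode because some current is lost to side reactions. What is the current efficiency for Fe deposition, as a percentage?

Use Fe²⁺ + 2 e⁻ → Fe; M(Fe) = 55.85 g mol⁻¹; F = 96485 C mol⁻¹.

72.8 %

Q = I·t = 0.3950 × 76680 = 30290 C; n(e⁻) = 30290/96485 = 0.3139 mol.
Theoretical n(Fe) = n(e⁻)/2 = 0.1570 mol, i.e. m_theo = 0.1570 × 55.85 = 8.766 g.
Efficiency = m_actual / m_theo = 6.38 / 8.766 = 72.8 %.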